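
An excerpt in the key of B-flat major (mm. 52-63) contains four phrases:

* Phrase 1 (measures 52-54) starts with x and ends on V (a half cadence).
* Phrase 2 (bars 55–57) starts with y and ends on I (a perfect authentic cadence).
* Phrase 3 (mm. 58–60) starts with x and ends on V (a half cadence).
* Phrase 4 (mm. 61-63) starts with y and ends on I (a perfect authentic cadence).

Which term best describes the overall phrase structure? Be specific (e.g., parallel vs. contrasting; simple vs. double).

The cadence pattern HC–PAC–HC–PAC is weak–strong twice, and phrases 3–4 restate phrases 1–2: a period heard twice, not a double period (which would end weakly at phrase 2).

repeated period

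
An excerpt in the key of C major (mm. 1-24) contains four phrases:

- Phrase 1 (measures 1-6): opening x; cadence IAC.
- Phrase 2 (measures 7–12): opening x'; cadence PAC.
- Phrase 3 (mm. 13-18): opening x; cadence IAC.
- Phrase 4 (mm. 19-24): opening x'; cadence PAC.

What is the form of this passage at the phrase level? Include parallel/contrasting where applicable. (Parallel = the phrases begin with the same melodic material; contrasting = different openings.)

repeated period

The cadence pattern IAC–PAC–IAC–PAC is weak–strong twice, and phrases 3–4 restate phrases 1–2: a period heard twice, not a double period (which would end weakly at phrase 2).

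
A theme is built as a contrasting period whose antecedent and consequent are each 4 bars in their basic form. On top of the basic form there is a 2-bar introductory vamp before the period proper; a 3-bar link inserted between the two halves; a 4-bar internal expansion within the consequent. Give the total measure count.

Basic contrasting period: 4 + 4 = 8 bars.
8 (basic form) + 2 (introduction) + 3 (link) + 4 (internal expansion) = 17.

17 measures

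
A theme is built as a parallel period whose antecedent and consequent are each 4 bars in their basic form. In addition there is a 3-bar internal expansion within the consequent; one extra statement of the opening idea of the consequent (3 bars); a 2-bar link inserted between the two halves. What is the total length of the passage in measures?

Basic parallel period: 4 + 4 = 8 bars.
8 (basic form) + 3 (internal expansion) + 3 (extra statement) + 2 (link) = 16.

16 measures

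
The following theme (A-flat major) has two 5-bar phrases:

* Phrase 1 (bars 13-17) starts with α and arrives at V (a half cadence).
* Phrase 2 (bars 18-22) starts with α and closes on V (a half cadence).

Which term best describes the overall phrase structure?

Both phrases have the same opening (α) and the same cadence (half cadence): the second is a restatement, not a consequent, so this is a repeated phrase rather than a period.

repeated phrase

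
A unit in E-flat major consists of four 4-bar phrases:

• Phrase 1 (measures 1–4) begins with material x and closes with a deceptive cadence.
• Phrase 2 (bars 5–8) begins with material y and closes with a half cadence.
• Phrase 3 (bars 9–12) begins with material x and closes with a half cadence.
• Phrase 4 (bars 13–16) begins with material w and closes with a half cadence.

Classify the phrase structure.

phrase group

Phrase 4 ends with a half cadence, no stronger than phrase 2's half cadence, so the four phrases do not form a double period; nor do phrases 3–4 duplicate 1–2, so it is not a repeated period. With no phrase reaching a conclusive cadence, the passage is a phrase group.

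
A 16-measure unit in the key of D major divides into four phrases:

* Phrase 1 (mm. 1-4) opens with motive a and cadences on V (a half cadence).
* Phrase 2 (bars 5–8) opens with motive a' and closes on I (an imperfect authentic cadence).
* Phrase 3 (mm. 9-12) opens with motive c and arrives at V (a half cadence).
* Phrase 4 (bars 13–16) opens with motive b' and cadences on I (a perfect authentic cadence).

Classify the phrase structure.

contrasting double period

Four phrases in two halves: the first half (measures 1–8) ends with an imperfect authentic cadence, the second (mm. 9–16) with a perfect authentic cadence — a large antecedent–consequent pair, i.e. a double period.
Phrase 3 begins with different material from phrase 1, making it contrasting.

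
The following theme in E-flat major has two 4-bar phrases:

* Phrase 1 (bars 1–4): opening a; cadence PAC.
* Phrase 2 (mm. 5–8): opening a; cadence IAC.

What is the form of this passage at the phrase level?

phrase group

The second phrase closes with an imperfect authentic cadence, which is not stronger than the first phrase's perfect authentic cadence; without a weak→strong cadential pair there is no antecedent–consequent relationship, so this is a phrase group rather than a period.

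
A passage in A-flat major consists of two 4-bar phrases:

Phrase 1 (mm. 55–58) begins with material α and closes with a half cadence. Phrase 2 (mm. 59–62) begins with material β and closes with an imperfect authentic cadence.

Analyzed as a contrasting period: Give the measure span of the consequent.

The antecedent is the phrase ending with the weaker cadence (half cadence, phrase 1) and the consequent the one ending more conclusively (imperfect authentic cadence, phrase 2); the consequent is bars 59–62.

measures 59–62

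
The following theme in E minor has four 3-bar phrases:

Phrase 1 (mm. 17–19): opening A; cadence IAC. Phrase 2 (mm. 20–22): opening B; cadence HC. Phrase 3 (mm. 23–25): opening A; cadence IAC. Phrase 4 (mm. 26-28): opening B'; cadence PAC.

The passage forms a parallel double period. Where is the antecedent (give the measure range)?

In a double period the four phrases pair into a large antecedent (phrases 1–2, ending half cadence) and a large consequent (phrases 3–4, ending perfect authentic cadence). The antecedent spans measures 17-22.

measures 17–22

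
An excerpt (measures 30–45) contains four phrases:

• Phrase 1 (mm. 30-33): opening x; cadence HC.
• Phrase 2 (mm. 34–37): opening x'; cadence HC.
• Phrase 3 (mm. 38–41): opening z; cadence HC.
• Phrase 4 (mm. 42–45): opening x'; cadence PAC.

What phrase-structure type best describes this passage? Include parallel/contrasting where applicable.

Four phrases in two halves: the first half (measures 30-37) ends with a half cadence, the second (bars 38–45) with a perfect authentic cadence — a large antecedent–consequent pair, i.e. a double period.
Phrase 3 begins with different material from phrase 1, making it contrasting.

contrasting double period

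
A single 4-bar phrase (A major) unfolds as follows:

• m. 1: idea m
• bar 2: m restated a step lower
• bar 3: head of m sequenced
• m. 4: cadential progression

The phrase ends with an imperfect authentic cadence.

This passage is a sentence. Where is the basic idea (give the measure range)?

The presentation of a sentence is the basic idea (measure 1) plus its repetition (m. 2); the basic idea is therefore m. 1.

measures 1–1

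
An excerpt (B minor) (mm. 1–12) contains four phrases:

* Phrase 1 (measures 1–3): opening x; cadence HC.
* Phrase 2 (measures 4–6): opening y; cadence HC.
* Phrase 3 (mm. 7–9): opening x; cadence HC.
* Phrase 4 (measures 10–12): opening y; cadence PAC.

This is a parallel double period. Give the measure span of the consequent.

In a double period the first pair of phrases (ending half cadence) is the large antecedent and the second pair (ending perfect authentic cadence) is the large consequent; the consequent is measures 7–12.

measures 7–12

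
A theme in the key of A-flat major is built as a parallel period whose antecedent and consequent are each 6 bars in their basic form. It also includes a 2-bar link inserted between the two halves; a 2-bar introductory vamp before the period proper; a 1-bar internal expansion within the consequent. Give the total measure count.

Basic parallel period: 6 + 6 = 12 bars.
12 (basic form) + 2 (link) + 2 (introduction) + 1 (internal expansion) = 17.

17 measures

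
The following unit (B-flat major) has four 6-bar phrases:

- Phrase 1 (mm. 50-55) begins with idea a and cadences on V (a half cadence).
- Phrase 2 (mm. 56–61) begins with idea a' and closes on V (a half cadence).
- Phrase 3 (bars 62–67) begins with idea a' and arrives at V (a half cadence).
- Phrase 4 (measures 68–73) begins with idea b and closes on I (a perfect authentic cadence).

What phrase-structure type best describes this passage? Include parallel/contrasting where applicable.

parallel double period

Four phrases in two halves: the first half (mm. 50–61) ends with a half cadence, the second (bars 62-73) with a perfect authentic cadence — a large antecedent–consequent pair, i.e. a double period.
Phrase 3 begins with the same material as phrase 1, making it parallel.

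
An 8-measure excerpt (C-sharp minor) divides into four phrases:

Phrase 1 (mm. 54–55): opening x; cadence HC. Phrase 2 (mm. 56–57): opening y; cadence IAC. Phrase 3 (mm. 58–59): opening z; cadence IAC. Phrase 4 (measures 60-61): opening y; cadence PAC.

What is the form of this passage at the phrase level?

Four phrases in two halves: the first half (measures 54–57) ends with an imperfect authentic cadence, the second (bars 58–61) with a perfect authentic cadence — a large antecedent–consequent pair, i.e. a double period.
Phrase 3 begins with different material from phrase 1, making it contrasting.

contrasting double period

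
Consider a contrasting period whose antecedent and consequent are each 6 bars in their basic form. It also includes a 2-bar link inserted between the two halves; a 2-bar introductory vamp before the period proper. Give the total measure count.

Basic contrasting period: 6 + 6 = 12 bars.
12 (basic form) + 2 (link) + 2 (introduction) = 16.

16 measures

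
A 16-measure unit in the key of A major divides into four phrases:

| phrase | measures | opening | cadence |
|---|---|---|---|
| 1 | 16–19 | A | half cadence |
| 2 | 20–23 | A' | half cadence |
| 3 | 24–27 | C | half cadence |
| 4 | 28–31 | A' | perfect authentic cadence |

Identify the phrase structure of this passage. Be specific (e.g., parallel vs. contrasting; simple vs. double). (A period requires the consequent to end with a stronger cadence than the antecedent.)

contrasting double period

Four phrases in two halves: the first half (measures 16-23) ends with a half cadence, the second (mm. 24–31) with a perfect authentic cadence — a large antecedent–consequent pair, i.e. a double period.
Phrase 3 begins with different material from phrase 1, making it contrasting.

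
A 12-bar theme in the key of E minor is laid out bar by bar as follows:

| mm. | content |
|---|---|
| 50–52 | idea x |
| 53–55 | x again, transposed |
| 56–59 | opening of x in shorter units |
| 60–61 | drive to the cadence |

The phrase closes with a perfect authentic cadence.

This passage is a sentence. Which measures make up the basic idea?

The presentation of a sentence is the basic idea (measures 50–52) plus its repetition (mm. 53–55); the basic idea is therefore bars 50–52.

measures 50–52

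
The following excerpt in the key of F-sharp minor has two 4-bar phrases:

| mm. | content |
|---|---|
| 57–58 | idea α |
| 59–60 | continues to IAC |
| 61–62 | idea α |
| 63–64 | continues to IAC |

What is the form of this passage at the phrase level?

repeated phrase

Both phrases have the same opening (α) and the same cadence (imperfect authentic cadence): the second is a restatement, not a consequent, so this is a repeated phrase rather than a period.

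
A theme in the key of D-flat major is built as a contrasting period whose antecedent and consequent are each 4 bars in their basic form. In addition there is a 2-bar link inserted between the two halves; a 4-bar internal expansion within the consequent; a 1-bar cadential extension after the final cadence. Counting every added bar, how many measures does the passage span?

15 measures

Basic contrasting period: 4 + 4 = 8 bars.
8 (basic form) + 2 (link) + 4 (internal expansion) + 1 (cadential extension) = 15.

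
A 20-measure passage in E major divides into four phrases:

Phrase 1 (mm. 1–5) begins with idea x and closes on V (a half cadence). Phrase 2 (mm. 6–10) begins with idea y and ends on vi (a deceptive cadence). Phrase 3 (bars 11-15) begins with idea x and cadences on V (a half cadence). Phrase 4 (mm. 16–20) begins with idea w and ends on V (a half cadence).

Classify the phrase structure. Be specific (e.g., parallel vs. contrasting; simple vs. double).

Phrase 4 ends with a half cadence, no stronger than phrase 2's deceptive cadence, so the four phrases do not form a double period; nor do phrases 3–4 duplicate 1–2, so it is not a repeated period. With no phrase reaching a conclusive cadence, the passage is a phrase group.

phrase group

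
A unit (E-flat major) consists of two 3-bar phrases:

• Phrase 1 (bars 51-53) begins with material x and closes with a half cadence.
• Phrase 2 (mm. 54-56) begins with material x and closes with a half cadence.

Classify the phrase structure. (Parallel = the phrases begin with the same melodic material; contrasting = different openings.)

Both phrases have the same opening (x) and the same cadence (half cadence): the second is a restatement, not a consequent, so this is a repeated phrase rather than a period.

repeated phrase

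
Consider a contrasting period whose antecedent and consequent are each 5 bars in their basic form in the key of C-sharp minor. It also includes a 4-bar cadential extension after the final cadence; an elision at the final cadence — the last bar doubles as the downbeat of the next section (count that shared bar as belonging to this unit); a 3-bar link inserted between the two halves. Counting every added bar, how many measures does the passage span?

Basic contrasting period: 5 + 5 = 10 bars.
10 (basic form) + 4 (cadential extension) + 3 (link) = 17.
The elision shares a bar with the next section but does not change this unit's count.

17 measures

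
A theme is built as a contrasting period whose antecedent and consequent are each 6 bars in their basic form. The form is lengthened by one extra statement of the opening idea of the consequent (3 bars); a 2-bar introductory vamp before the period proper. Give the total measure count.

17 measures

Basic contrasting period: 6 + 6 = 12 bars.
12 (basic form) + 3 (extra statement) + 2 (introduction) = 17.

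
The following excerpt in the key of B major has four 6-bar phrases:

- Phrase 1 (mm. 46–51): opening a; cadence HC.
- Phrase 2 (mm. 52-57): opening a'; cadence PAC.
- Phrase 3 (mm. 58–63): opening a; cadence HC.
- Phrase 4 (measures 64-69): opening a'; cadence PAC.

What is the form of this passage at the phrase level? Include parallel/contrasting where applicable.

repeated period

The cadence pattern HC–PAC–HC–PAC is weak–strong twice, and phrases 3–4 restate phrases 1–2: a period heard twice, not a double period (which would end weakly at phrase 2).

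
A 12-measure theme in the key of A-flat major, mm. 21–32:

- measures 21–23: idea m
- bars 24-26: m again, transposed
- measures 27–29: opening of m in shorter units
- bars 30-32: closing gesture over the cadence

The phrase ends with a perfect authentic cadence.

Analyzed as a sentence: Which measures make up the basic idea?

measures 21–23

The presentation of a sentence is the basic idea (mm. 21-23) plus its repetition (mm. 24–26); the basic idea is therefore mm. 21-23.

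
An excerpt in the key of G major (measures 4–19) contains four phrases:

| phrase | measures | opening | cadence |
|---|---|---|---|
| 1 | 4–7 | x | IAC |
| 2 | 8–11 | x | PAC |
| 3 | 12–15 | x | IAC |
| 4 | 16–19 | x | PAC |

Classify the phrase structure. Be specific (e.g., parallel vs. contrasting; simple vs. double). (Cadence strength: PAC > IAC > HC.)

The cadence pattern IAC–PAC–IAC–PAC is weak–strong twice, and phrases 3–4 restate phrases 1–2: a period heard twice, not a double period (which would end weakly at phrase 2).

repeated period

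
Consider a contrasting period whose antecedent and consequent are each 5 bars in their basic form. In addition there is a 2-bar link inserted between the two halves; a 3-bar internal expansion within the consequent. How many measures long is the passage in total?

Basic contrasting period: 5 + 5 = 10 bars.
10 (basic form) + 2 (link) + 3 (internal expansion) = 15.

15 measures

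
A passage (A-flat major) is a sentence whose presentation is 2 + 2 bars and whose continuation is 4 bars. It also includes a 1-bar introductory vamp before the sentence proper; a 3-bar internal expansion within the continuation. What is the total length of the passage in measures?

Basic sentence: 2 + 2 + 4 = 8 bars.
8 (basic form) + 1 (introduction) + 3 (internal expansion) = 12.

12 measures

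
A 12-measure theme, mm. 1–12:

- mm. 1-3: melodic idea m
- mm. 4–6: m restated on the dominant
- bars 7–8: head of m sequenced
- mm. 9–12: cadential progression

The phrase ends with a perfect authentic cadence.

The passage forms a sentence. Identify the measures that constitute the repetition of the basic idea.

The presentation of a sentence is the basic idea (mm. 1–3) plus its repetition (mm. 4–6); the repetition of the basic idea is therefore measures 4-6.

measures 4–6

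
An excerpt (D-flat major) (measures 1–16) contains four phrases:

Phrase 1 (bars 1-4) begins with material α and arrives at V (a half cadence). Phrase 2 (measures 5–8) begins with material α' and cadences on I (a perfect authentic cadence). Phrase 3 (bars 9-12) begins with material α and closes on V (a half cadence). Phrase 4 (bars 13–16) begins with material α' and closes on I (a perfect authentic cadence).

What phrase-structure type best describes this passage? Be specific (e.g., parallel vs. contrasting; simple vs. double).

repeated period

The cadence pattern HC–PAC–HC–PAC is weak–strong twice, and phrases 3–4 restate phrases 1–2: a period heard twice, not a double period (which would end weakly at phrase 2).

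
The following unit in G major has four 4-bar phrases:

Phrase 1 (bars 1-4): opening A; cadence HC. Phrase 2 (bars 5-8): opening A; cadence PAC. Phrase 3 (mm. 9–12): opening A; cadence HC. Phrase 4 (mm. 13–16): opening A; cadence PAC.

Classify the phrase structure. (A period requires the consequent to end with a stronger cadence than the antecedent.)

repeated period

The cadence pattern HC–PAC–HC–PAC is weak–strong twice, and phrases 3–4 restate phrases 1–2: a period heard twice, not a double period (which would end weakly at phrase 2).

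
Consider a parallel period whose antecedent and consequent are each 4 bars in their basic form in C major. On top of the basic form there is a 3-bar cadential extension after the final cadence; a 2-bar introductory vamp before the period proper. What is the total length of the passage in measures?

Basic parallel period: 4 + 4 = 8 bars.
8 (basic form) + 3 (cadential extension) + 2 (introduction) = 13.

13 measures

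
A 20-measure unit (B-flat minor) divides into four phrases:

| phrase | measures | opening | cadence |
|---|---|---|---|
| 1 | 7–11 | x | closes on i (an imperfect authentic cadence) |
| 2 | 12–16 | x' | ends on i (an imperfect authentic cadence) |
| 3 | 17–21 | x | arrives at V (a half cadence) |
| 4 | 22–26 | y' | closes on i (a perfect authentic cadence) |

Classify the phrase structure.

parallel double period

Four phrases in two halves: the first half (bars 7-16) ends with an imperfect authentic cadence, the second (measures 17-26) with a perfect authentic cadence — a large antecedent–consequent pair, i.e. a double period.
Phrase 3 begins with the same material as phrase 1, making it parallel.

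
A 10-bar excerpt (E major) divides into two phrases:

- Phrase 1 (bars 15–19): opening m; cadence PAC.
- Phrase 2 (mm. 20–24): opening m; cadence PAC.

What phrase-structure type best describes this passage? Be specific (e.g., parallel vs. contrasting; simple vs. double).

Both phrases have the same opening (m) and the same cadence (perfect authentic cadence): the second is a restatement, not a consequent, so this is a repeated phrase rather than a period.

repeated phrase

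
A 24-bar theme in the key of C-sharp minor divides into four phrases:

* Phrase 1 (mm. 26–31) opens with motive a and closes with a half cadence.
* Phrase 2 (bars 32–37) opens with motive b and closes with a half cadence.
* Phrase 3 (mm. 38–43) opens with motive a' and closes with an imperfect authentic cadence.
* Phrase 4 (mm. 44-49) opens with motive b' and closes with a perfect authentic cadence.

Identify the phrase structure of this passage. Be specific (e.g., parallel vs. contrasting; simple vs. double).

parallel double period

Four phrases in two halves: the first half (bars 26–37) ends with a half cadence, the second (measures 38–49) with a perfect authentic cadence — a large antecedent–consequent pair, i.e. a double period.
Phrase 3 begins with the same material as phrase 1, making it parallel.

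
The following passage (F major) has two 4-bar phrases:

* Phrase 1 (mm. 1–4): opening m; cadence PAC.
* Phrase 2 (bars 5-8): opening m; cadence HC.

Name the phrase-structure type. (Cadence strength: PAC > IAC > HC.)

The second phrase closes with a half cadence, which is not stronger than the first phrase's perfect authentic cadence; without a weak→strong cadential pair there is no antecedent–consequent relationship, so this is a phrase group rather than a period.

phrase group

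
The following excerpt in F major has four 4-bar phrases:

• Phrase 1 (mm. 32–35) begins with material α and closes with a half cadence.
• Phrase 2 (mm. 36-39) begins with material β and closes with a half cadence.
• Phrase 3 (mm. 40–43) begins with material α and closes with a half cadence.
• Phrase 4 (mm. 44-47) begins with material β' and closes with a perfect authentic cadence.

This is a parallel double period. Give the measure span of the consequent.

measures 40–47

In a double period the first pair of phrases (ending half cadence) is the large antecedent and the second pair (ending perfect authentic cadence) is the large consequent; the consequent is measures 40–47.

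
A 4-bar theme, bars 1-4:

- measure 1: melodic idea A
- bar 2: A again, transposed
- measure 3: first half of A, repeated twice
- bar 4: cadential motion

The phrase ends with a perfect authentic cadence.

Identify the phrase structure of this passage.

Basic idea (measure 1) + its repetition (bar 2) form the presentation; fragmentation and cadence (mm. 3–4) form the continuation — the 4-bar whole is a sentence.

sentence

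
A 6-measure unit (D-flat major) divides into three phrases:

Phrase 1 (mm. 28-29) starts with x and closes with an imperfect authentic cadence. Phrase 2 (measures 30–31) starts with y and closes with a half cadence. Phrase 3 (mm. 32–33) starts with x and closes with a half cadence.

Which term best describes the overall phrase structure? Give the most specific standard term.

phrase group

The final phrase closes with a half cadence, which is not stronger than the preceding half cadence; the 3 phrases lack an overall antecedent–consequent design and so form a phrase group.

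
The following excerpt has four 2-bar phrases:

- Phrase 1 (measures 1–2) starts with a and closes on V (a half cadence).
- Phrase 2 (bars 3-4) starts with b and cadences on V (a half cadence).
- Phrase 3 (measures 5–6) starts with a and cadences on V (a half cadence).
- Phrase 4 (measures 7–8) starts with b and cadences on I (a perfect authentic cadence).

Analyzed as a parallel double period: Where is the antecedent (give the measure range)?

measures 1–4

In a double period the four phrases pair into a large antecedent (phrases 1–2, ending half cadence) and a large consequent (phrases 3–4, ending perfect authentic cadence). The antecedent spans mm. 1–4.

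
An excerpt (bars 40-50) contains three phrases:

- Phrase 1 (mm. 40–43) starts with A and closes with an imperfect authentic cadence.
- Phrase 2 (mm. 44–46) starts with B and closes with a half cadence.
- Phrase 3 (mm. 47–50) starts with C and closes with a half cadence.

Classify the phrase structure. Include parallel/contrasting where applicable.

The final phrase closes with a half cadence, which is not stronger than the preceding half cadence; the 3 phrases lack an overall antecedent–consequent design and so form a phrase group.

phrase group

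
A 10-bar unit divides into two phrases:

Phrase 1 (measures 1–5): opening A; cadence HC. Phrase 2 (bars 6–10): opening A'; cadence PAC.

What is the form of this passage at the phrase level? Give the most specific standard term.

parallel period

Phrase 1 ends with a half cadence (weaker) and phrase 2 with a perfect authentic cadence (stronger): antecedent + consequent = a period.
The two phrases open with the same material (A / A'), so the period is parallel.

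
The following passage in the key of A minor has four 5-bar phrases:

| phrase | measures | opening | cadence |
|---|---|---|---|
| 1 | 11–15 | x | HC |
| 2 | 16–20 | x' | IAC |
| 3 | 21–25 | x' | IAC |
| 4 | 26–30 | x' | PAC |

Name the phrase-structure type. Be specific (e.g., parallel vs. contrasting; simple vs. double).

Four phrases in two halves: the first half (bars 11-20) ends with an imperfect authentic cadence, the second (measures 21-30) with a perfect authentic cadence — a large antecedent–consequent pair, i.e. a double period.
Phrase 3 begins with the same material as phrase 1, making it parallel.

parallel double period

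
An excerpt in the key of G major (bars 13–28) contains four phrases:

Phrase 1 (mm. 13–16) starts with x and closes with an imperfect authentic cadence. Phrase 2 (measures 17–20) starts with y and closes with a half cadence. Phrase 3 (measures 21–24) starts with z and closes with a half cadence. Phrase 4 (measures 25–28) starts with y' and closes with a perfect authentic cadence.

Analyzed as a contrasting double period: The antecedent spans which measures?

measures 13–20

In a double period the four phrases pair into a large antecedent (phrases 1–2, ending half cadence) and a large consequent (phrases 3–4, ending perfect authentic cadence). The antecedent spans measures 13–20.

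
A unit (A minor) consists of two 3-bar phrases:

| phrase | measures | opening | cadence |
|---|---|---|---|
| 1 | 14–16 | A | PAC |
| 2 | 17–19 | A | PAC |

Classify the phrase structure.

repeated phrase

Both phrases have the same opening (A) and the same cadence (perfect authentic cadence): the second is a restatement, not a consequent, so this is a repeated phrase rather than a period.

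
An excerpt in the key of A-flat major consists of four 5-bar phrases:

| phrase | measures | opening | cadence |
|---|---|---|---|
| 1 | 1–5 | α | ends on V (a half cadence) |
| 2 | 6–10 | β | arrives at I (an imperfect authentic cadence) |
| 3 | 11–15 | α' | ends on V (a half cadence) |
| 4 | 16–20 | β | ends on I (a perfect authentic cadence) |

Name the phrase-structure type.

parallel double period

Four phrases in two halves: the first half (mm. 1-10) ends with an imperfect authentic cadence, the second (mm. 11-20) with a perfect authentic cadence — a large antecedent–consequent pair, i.e. a double period.
Phrase 3 begins with the same material as phrase 1, making it parallel.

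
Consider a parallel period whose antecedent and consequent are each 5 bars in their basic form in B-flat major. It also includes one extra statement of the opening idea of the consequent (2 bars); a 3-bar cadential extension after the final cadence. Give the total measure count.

Basic parallel period: 5 + 5 = 10 bars.
10 (basic form) + 2 (extra statement) + 3 (cadential extension) = 15.

15 measures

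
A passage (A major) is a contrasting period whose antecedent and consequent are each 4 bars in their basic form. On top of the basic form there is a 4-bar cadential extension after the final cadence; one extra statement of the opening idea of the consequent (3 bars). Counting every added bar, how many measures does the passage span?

15 measures

Basic contrasting period: 4 + 4 = 8 bars.
8 (basic form) + 4 (cadential extension) + 3 (extra statement) = 15.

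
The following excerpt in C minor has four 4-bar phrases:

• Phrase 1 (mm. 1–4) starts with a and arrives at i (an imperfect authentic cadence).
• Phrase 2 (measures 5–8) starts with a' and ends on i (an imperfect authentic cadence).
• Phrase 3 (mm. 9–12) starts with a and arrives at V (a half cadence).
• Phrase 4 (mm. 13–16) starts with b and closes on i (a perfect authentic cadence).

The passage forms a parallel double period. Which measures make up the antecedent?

In a double period the four phrases pair into a large antecedent (phrases 1–2, ending imperfect authentic cadence) and a large consequent (phrases 3–4, ending perfect authentic cadence). The antecedent spans measures 1–8.

measures 1–8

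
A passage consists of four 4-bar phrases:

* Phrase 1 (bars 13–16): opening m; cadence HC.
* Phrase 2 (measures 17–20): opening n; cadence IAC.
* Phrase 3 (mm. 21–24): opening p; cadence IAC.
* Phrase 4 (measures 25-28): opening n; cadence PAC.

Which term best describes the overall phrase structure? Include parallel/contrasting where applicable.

contrasting double period

Four phrases in two halves: the first half (measures 13–20) ends with an imperfect authentic cadence, the second (mm. 21-28) with a perfect authentic cadence — a large antecedent–consequent pair, i.e. a double period.
Phrase 3 begins with different material from phrase 1, making it contrasting.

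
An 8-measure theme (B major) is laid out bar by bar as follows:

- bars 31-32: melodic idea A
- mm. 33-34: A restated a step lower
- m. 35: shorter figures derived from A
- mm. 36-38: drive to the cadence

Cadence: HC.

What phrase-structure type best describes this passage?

sentence

Basic idea (bars 31–32) + its repetition (measures 33–34) form the presentation; fragmentation and cadence (mm. 35–38) form the continuation — the 8-bar whole is a sentence.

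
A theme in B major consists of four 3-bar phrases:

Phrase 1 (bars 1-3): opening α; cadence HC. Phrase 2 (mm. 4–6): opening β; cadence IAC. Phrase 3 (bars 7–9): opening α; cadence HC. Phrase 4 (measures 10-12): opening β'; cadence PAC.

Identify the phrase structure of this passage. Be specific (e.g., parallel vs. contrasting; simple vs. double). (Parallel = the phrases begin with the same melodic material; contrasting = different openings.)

Four phrases in two halves: the first half (measures 1–6) ends with an imperfect authentic cadence, the second (bars 7–12) with a perfect authentic cadence — a large antecedent–consequent pair, i.e. a double period.
Phrase 3 begins with the same material as phrase 1, making it parallel.

parallel double period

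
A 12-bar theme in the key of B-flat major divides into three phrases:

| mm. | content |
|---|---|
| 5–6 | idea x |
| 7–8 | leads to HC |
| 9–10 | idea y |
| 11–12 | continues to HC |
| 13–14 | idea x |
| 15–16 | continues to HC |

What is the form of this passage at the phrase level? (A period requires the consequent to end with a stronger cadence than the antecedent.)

The final phrase closes with a half cadence, which is not stronger than the preceding half cadence; the 3 phrases lack an overall antecedent–consequent design and so form a phrase group.

phrase group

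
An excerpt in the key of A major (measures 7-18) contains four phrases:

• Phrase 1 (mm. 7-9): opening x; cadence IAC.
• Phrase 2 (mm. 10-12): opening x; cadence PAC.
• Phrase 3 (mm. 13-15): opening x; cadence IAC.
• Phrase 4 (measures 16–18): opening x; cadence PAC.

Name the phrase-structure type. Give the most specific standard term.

The cadence pattern IAC–PAC–IAC–PAC is weak–strong twice, and phrases 3–4 restate phrases 1–2: a period heard twice, not a double period (which would end weakly at phrase 2).

repeated period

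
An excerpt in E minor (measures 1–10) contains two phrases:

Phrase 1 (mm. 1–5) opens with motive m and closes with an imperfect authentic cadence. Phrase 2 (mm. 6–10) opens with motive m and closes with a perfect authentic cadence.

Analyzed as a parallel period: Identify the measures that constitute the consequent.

The antecedent is the phrase ending with the weaker cadence (imperfect authentic cadence, phrase 1) and the consequent the one ending more conclusively (perfect authentic cadence, phrase 2); the consequent is bars 6–10.

measures 6–10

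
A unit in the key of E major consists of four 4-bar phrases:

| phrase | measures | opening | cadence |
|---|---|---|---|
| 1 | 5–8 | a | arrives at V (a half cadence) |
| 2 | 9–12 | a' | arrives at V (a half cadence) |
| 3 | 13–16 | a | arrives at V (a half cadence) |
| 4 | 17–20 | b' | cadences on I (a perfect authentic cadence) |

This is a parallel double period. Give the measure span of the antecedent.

measures 5–12

In a double period the first pair of phrases (ending half cadence) is the large antecedent and the second pair (ending perfect authentic cadence) is the large consequent; the antecedent is measures 5–12.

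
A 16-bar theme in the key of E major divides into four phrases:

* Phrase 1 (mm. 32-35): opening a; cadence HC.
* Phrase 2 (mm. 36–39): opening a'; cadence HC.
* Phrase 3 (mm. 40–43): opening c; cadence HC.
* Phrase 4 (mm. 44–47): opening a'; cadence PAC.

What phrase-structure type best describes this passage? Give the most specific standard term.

Four phrases in two halves: the first half (mm. 32-39) ends with a half cadence, the second (mm. 40-47) with a perfect authentic cadence — a large antecedent–consequent pair, i.e. a double period.
Phrase 3 begins with different material from phrase 1, making it contrasting.

contrasting double period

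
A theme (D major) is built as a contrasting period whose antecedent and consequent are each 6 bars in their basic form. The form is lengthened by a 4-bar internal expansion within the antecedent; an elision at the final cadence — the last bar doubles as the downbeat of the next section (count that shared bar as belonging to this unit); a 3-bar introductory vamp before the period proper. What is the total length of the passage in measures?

19 measures

Basic contrasting period: 6 + 6 = 12 bars.
12 (basic form) + 4 (internal expansion) + 3 (introduction) = 19.
The elision shares a bar with the next section but does not change this unit's count.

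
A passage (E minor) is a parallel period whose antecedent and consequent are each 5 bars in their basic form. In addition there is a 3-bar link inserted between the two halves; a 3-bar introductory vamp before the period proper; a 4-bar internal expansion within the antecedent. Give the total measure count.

20 measures

Basic parallel period: 5 + 5 = 10 bars.
10 (basic form) + 3 (link) + 3 (introduction) + 4 (internal expansion) = 20.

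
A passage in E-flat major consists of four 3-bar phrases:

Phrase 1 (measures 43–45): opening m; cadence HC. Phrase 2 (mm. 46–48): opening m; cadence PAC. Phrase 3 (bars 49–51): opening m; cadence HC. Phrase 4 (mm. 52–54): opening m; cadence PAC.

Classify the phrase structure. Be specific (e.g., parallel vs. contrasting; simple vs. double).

repeated period

The cadence pattern HC–PAC–HC–PAC is weak–strong twice, and phrases 3–4 restate phrases 1–2: a period heard twice, not a double period (which would end weakly at phrase 2).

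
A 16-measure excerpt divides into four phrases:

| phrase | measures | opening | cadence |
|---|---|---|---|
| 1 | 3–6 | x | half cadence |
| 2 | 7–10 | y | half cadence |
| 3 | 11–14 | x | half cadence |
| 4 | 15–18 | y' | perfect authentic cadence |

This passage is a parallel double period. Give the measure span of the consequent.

measures 11–18

In a double period the four phrases pair into a large antecedent (phrases 1–2, ending half cadence) and a large consequent (phrases 3–4, ending perfect authentic cadence). The consequent spans mm. 11-18.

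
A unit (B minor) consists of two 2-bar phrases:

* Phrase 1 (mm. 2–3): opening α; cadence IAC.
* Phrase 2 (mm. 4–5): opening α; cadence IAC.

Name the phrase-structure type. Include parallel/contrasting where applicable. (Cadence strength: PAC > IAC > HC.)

Both phrases have the same opening (α) and the same cadence (imperfect authentic cadence): the second is a restatement, not a consequent, so this is a repeated phrase rather than a period.

repeated phrase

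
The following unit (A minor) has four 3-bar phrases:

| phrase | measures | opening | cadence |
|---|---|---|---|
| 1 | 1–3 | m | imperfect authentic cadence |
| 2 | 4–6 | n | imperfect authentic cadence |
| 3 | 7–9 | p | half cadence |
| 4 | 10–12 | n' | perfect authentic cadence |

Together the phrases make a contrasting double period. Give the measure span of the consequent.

In a double period the first pair of phrases (ending imperfect authentic cadence) is the large antecedent and the second pair (ending perfect authentic cadence) is the large consequent; the consequent is measures 7–12.

measures 7–12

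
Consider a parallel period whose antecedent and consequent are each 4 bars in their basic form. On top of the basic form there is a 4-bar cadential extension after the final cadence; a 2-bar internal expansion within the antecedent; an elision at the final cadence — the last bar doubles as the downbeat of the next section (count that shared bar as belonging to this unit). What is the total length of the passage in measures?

14 measures

Basic parallel period: 4 + 4 = 8 bars.
8 (basic form) + 4 (cadential extension) + 2 (internal expansion) = 14.
The elision shares a bar with the next section but does not change this unit's count.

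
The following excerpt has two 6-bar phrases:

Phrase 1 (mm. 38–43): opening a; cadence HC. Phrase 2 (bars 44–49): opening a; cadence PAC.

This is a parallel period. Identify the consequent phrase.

The phrase ending with the weaker cadence (half cadence) is the antecedent; the one ending more conclusively (perfect authentic cadence) is the consequent. The consequent is phrase 2.

phrase 2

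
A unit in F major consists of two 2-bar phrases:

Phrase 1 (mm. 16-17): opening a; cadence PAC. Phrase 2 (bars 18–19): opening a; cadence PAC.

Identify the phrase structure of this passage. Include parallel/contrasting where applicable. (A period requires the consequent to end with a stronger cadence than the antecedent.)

repeated phrase

Both phrases have the same opening (a) and the same cadence (perfect authentic cadence): the second is a restatement, not a consequent, so this is a repeated phrase rather than a period.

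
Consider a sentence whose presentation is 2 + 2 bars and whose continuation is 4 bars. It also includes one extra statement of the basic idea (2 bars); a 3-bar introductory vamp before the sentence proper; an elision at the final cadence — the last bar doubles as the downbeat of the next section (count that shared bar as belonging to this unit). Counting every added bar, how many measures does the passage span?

13 measures

Basic sentence: 2 + 2 + 4 = 8 bars.
8 (basic form) + 2 (extra statement) + 3 (introduction) = 13.
The elision shares a bar with the next section but does not change this unit's count.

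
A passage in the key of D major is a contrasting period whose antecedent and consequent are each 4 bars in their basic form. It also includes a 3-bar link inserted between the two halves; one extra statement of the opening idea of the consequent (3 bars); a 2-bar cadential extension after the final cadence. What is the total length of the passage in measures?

Basic contrasting period: 4 + 4 = 8 bars.
8 (basic form) + 3 (link) + 3 (extra statement) + 2 (cadential extension) = 16.

16 measures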